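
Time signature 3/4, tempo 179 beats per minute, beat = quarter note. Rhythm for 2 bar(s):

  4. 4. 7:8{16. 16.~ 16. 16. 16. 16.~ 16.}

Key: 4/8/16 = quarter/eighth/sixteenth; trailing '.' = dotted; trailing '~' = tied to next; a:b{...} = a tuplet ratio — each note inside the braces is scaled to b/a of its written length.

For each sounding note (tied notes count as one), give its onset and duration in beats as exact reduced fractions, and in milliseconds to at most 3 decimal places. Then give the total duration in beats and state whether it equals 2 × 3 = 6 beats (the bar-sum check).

1) 0.0ms=0b +502.793ms=3/2b
2) 502.793ms=3/2b +502.793ms=3/2b
3) 1005.587ms=3b +143.655ms=3/7b
4) 1149.242ms=24/7b +287.31ms=6/7b
5) 1436.552ms=30/7b +143.655ms=3/7b
6) 1580.208ms=33/7b +143.655ms=3/7b
7) 1723.863ms=36/7b +287.31ms=6/7b
Σ=6b of 6 (179bpm 3/4) — PASS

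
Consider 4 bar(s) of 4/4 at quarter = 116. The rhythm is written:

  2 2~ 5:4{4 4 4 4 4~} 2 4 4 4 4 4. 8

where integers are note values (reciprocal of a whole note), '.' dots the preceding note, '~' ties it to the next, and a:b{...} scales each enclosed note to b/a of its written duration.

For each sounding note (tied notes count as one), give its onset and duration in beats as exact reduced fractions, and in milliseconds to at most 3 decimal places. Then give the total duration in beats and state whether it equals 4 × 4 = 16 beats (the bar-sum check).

1) 0.0ms=0b +1034.483ms=2b
2) 1034.483ms=2b +1448.276ms=14/5b
3) 2482.759ms=24/5b +413.793ms=4/5b
4) 2896.552ms=28/5b +413.793ms=4/5b
5) 3310.345ms=32/5b +413.793ms=4/5b
6) 3724.138ms=36/5b +1448.276ms=14/5b
7) 5172.414ms=10b +517.241ms=1b
8) 5689.655ms=11b +517.241ms=1b
9) 6206.897ms=12b +517.241ms=1b
10) 6724.138ms=13b +517.241ms=1b
11) 7241.379ms=14b +775.862ms=3/2b
12) 8017.241ms=31/2b +258.621ms=1/2b
Σ=16b of 16 (116bpm 4/4) — PASS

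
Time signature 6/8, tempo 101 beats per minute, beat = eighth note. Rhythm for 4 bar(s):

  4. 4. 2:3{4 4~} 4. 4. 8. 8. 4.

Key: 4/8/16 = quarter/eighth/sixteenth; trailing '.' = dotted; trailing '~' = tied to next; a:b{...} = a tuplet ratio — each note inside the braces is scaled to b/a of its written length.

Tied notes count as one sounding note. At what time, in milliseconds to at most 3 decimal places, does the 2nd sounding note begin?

1. 0.0ms @ 0 + 1782.178ms (3)
2. 1782.178ms @ 3 + 1782.178ms (3)
3. 3564.356ms @ 6 + 1782.178ms (3)
4. 5346.535ms @ 9 + 3564.356ms (6)
5. 8910.891ms @ 15 + 1782.178ms (3)
6. 10693.069ms @ 18 + 891.089ms (3/2)
7. 11584.158ms @ 39/2 + 891.089ms (3/2)
8. 12475.248ms @ 21 + 1782.178ms (3)

note 2 onset = 3b = 1782.178ms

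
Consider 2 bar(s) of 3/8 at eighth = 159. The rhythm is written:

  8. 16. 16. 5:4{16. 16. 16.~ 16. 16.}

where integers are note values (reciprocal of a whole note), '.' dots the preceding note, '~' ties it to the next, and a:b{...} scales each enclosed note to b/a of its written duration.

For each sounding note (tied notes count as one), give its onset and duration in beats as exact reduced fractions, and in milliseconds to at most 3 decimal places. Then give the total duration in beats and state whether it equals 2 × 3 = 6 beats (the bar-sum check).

1) 0.0ms=0b +566.038ms=3/2b
2) 566.038ms=3/2b +283.019ms=3/4b
3) 849.057ms=9/4b +283.019ms=3/4b
4) 1132.075ms=3b +226.415ms=3/5b
5) 1358.491ms=18/5b +226.415ms=3/5b
6) 1584.906ms=21/5b +452.83ms=6/5b
7) 2037.736ms=27/5b +226.415ms=3/5b
Σ=6b of 6 (159bpm 3/8) — PASS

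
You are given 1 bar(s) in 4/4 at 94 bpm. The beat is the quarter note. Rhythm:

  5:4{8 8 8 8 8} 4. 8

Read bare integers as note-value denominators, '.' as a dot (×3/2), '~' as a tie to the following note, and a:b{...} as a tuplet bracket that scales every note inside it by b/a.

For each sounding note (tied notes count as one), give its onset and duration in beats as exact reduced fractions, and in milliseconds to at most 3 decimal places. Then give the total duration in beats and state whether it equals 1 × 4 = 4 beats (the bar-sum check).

1) 0.0ms=0b +255.319ms=2/5b
2) 255.319ms=2/5b +255.319ms=2/5b
3) 510.638ms=4/5b +255.319ms=2/5b
4) 765.957ms=6/5b +255.319ms=2/5b
5) 1021.277ms=8/5b +255.319ms=2/5b
6) 1276.596ms=2b +957.447ms=3/2b
7) 2234.043ms=7/2b +319.149ms=1/2b
Σ=4b of 4 (94bpm 4/4) — PASS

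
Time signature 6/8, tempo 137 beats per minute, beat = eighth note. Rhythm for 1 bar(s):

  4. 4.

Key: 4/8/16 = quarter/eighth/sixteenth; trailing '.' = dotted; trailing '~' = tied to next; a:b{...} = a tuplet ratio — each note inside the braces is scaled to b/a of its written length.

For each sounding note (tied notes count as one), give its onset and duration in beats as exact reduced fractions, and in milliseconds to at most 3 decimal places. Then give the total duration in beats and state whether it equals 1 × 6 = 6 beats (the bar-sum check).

1) 0.0ms=0b +1313.869ms=3b
2) 1313.869ms=3b +1313.869ms=3b
Σ=6b of 6 (137bpm 6/8) — PASS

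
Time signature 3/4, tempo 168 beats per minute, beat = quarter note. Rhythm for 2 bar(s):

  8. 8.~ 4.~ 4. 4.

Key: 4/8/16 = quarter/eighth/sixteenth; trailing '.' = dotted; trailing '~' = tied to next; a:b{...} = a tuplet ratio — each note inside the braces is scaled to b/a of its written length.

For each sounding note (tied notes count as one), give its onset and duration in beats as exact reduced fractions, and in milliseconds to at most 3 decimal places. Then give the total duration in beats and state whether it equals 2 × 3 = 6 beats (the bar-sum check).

1) 0.0ms=0b +267.857ms=3/4b
2) 267.857ms=3/4b +1339.286ms=15/4b
3) 1607.143ms=9/2b +535.714ms=3/2b
Σ=6b of 6 (168bpm 3/4) — PASS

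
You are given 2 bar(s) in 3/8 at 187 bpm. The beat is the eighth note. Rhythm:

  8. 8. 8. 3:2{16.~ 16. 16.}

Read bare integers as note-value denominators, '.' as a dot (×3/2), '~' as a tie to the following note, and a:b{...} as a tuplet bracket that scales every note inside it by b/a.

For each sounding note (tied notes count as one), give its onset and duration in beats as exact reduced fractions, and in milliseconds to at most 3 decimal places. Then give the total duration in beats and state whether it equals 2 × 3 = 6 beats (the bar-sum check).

1) 0.0ms=0b +481.283ms=3/2b
2) 481.283ms=3/2b +481.283ms=3/2b
3) 962.567ms=3b +481.283ms=3/2b
4) 1443.85ms=9/2b +320.856ms=1b
5) 1764.706ms=11/2b +160.428ms=1/2b
Σ=6b of 6 (187bpm 3/8) — PASS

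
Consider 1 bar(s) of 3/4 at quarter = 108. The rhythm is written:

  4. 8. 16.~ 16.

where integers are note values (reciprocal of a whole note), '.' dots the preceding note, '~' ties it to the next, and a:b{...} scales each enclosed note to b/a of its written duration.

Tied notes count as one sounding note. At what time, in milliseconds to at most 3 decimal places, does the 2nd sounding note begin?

1. 0.0ms @ 0 + 833.333ms (3/2)
2. 833.333ms @ 3/2 + 416.667ms (3/4)
3. 1250.0ms @ 9/4 + 416.667ms (3/4)

note 2 onset = 3/2b = 833.333ms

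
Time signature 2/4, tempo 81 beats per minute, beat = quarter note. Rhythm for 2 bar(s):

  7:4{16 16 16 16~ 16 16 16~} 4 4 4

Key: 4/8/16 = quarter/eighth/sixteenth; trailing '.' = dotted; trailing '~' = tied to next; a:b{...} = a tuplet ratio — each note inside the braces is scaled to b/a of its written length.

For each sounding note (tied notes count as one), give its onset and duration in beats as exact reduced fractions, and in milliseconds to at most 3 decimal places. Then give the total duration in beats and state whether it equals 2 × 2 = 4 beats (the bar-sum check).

1) 0.0ms=0b +105.82ms=1/7b
2) 105.82ms=1/7b +105.82ms=1/7b
3) 211.64ms=2/7b +105.82ms=1/7b
4) 317.46ms=3/7b +211.64ms=2/7b
5) 529.101ms=5/7b +105.82ms=1/7b
6) 634.921ms=6/7b +846.561ms=8/7b
7) 1481.481ms=2b +740.741ms=1b
8) 2222.222ms=3b +740.741ms=1b
Σ=4b of 4 (81bpm 2/4) — PASS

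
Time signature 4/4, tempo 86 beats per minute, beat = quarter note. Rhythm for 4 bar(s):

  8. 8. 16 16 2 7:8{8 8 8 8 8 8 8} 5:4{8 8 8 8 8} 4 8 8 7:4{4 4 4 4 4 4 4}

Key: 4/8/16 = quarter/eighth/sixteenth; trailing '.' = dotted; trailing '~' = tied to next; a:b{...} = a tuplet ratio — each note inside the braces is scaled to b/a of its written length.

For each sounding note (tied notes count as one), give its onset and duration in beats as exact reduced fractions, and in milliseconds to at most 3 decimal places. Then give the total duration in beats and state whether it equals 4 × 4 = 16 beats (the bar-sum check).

1) 0.0ms=0b +523.256ms=3/4b
2) 523.256ms=3/4b +523.256ms=3/4b
3) 1046.512ms=3/2b +174.419ms=1/4b
4) 1220.93ms=7/4b +174.419ms=1/4b
5) 1395.349ms=2b +1395.349ms=2b
6) 2790.698ms=4b +398.671ms=4/7b
7) 3189.369ms=32/7b +398.671ms=4/7b
8) 3588.04ms=36/7b +398.671ms=4/7b
9) 3986.711ms=40/7b +398.671ms=4/7b
10) 4385.382ms=44/7b +398.671ms=4/7b
11) 4784.053ms=48/7b +398.671ms=4/7b
12) 5182.724ms=52/7b +398.671ms=4/7b
13) 5581.395ms=8b +279.07ms=2/5b
14) 5860.465ms=42/5b +279.07ms=2/5b
15) 6139.535ms=44/5b +279.07ms=2/5b
16) 6418.605ms=46/5b +279.07ms=2/5b
17) 6697.674ms=48/5b +279.07ms=2/5b
18) 6976.744ms=10b +697.674ms=1b
19) 7674.419ms=11b +348.837ms=1/2b
20) 8023.256ms=23/2b +348.837ms=1/2b
21) 8372.093ms=12b +398.671ms=4/7b
22) 8770.764ms=88/7b +398.671ms=4/7b
23) 9169.435ms=92/7b +398.671ms=4/7b
24) 9568.106ms=96/7b +398.671ms=4/7b
25) 9966.777ms=100/7b +398.671ms=4/7b
26) 10365.449ms=104/7b +398.671ms=4/7b
27) 10764.12ms=108/7b +398.671ms=4/7b
Σ=16b of 16 (86bpm 4/4) — PASS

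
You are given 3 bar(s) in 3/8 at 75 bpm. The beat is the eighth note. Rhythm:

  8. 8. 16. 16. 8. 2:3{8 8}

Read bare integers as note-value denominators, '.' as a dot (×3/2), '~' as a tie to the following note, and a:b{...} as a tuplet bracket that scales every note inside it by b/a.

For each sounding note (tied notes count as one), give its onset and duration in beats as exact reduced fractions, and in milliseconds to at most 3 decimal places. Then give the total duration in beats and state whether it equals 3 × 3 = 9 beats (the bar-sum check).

1) 0.0ms=0b +1200.0ms=3/2b
2) 1200.0ms=3/2b +1200.0ms=3/2b
3) 2400.0ms=3b +600.0ms=3/4b
4) 3000.0ms=15/4b +600.0ms=3/4b
5) 3600.0ms=9/2b +1200.0ms=3/2b
6) 4800.0ms=6b +1200.0ms=3/2b
7) 6000.0ms=15/2b +1200.0ms=3/2b
Σ=9b of 9 (75bpm 3/8) — PASS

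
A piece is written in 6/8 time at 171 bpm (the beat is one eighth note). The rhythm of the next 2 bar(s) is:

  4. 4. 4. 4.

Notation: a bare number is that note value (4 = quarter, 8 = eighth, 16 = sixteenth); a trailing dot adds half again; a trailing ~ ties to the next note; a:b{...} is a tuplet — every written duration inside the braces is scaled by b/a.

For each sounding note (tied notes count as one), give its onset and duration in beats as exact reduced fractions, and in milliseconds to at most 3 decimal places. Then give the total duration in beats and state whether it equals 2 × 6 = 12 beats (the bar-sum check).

1) 0.0ms=0b +1052.632ms=3b
2) 1052.632ms=3b +1052.632ms=3b
3) 2105.263ms=6b +1052.632ms=3b
4) 3157.895ms=9b +1052.632ms=3b
Σ=12b of 12 (171bpm 6/8) — PASS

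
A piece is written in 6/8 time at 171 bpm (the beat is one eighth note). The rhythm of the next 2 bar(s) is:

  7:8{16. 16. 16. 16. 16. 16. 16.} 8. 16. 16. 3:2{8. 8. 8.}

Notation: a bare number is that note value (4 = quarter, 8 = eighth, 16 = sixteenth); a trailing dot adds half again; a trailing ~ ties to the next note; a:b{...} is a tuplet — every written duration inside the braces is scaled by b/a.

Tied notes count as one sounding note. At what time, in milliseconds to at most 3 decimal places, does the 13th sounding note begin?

note 13 onset = 11b = 3859.649ms

1. 0.0ms @ 0 + 300.752ms (6/7)
2. 300.752ms @ 6/7 + 300.752ms (6/7)
3. 601.504ms @ 12/7 + 300.752ms (6/7)
4. 902.256ms @ 18/7 + 300.752ms (6/7)
5. 1203.008ms @ 24/7 + 300.752ms (6/7)
6. 1503.759ms @ 30/7 + 300.752ms (6/7)
7. 1804.511ms @ 36/7 + 300.752ms (6/7)
8. 2105.263ms @ 6 + 526.316ms (3/2)
9. 2631.579ms @ 15/2 + 263.158ms (3/4)
10. 2894.737ms @ 33/4 + 263.158ms (3/4)
11. 3157.895ms @ 9 + 350.877ms (1)
12. 3508.772ms @ 10 + 350.877ms (1)
13. 3859.649ms @ 11 + 350.877ms (1)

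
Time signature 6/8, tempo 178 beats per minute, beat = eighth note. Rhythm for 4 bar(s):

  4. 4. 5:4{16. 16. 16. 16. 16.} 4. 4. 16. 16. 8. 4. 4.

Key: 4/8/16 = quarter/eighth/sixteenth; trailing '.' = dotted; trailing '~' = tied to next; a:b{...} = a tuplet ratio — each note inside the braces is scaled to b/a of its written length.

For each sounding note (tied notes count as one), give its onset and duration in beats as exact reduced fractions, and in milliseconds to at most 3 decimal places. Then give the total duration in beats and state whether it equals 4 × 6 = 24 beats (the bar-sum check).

1) 0.0ms=0b +1011.236ms=3b
2) 1011.236ms=3b +1011.236ms=3b
3) 2022.472ms=6b +202.247ms=3/5b
4) 2224.719ms=33/5b +202.247ms=3/5b
5) 2426.966ms=36/5b +202.247ms=3/5b
6) 2629.213ms=39/5b +202.247ms=3/5b
7) 2831.461ms=42/5b +202.247ms=3/5b
8) 3033.708ms=9b +1011.236ms=3b
9) 4044.944ms=12b +1011.236ms=3b
10) 5056.18ms=15b +252.809ms=3/4b
11) 5308.989ms=63/4b +252.809ms=3/4b
12) 5561.798ms=33/2b +505.618ms=3/2b
13) 6067.416ms=18b +1011.236ms=3b
14) 7078.652ms=21b +1011.236ms=3b
Σ=24b of 24 (178bpm 6/8) — PASS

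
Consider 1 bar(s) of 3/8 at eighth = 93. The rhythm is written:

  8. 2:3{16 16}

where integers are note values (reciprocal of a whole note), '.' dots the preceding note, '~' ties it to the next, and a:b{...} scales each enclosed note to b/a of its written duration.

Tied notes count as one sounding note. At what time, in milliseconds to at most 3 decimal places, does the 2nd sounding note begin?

1. 0.0ms @ 0 + 967.742ms (3/2)
2. 967.742ms @ 3/2 + 483.871ms (3/4)
3. 1451.613ms @ 9/4 + 483.871ms (3/4)

note 2 onset = 3/2b = 967.742ms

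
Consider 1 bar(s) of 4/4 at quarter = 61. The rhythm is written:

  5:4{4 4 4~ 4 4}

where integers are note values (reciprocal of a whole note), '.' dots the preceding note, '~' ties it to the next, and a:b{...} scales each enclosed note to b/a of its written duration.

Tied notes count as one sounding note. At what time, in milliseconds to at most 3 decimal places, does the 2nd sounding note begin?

1. 0.0ms @ 0 + 786.885ms (4/5)
2. 786.885ms @ 4/5 + 786.885ms (4/5)
3. 1573.77ms @ 8/5 + 1573.77ms (8/5)
4. 3147.541ms @ 16/5 + 786.885ms (4/5)

note 2 onset = 4/5b = 786.885ms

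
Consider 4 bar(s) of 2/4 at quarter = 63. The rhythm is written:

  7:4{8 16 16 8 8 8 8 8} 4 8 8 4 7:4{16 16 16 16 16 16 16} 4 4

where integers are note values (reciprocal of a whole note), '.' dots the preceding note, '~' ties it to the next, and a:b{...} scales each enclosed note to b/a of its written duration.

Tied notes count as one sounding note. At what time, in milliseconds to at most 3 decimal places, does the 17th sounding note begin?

note 17 onset = 39/7b = 5306.122ms

1. 0.0ms @ 0 + 272.109ms (2/7)
2. 272.109ms @ 2/7 + 136.054ms (1/7)
3. 408.163ms @ 3/7 + 136.054ms (1/7)
4. 544.218ms @ 4/7 + 272.109ms (2/7)
5. 816.327ms @ 6/7 + 272.109ms (2/7)
6. 1088.435ms @ 8/7 + 272.109ms (2/7)
7. 1360.544ms @ 10/7 + 272.109ms (2/7)
8. 1632.653ms @ 12/7 + 272.109ms (2/7)
9. 1904.762ms @ 2 + 952.381ms (1)
10. 2857.143ms @ 3 + 476.19ms (1/2)
11. 3333.333ms @ 7/2 + 476.19ms (1/2)
12. 3809.524ms @ 4 + 952.381ms (1)
13. 4761.905ms @ 5 + 136.054ms (1/7)
14. 4897.959ms @ 36/7 + 136.054ms (1/7)
15. 5034.014ms @ 37/7 + 136.054ms (1/7)
16. 5170.068ms @ 38/7 + 136.054ms (1/7)
17. 5306.122ms @ 39/7 + 136.054ms (1/7)
18. 5442.177ms @ 40/7 + 136.054ms (1/7)
19. 5578.231ms @ 41/7 + 136.054ms (1/7)
20. 5714.286ms @ 6 + 952.381ms (1)
21. 6666.667ms @ 7 + 952.381ms (1)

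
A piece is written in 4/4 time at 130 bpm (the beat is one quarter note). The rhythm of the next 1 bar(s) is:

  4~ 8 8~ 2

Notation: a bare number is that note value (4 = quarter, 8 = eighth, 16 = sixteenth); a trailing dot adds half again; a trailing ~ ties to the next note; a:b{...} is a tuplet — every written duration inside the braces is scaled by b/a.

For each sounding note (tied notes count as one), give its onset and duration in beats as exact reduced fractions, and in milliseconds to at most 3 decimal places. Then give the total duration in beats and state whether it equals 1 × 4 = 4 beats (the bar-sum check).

1) 0.0ms=0b +692.308ms=3/2b
2) 692.308ms=3/2b +1153.846ms=5/2b
Σ=4b of 4 (130bpm 4/4) — PASS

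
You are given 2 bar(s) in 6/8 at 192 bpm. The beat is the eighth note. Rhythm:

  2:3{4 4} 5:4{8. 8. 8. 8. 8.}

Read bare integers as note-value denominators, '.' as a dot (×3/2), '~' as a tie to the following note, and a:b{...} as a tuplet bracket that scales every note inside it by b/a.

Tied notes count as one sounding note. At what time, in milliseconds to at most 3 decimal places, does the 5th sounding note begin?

1. 0.0ms @ 0 + 937.5ms (3)
2. 937.5ms @ 3 + 937.5ms (3)
3. 1875.0ms @ 6 + 375.0ms (6/5)
4. 2250.0ms @ 36/5 + 375.0ms (6/5)
5. 2625.0ms @ 42/5 + 375.0ms (6/5)
6. 3000.0ms @ 48/5 + 375.0ms (6/5)
7. 3375.0ms @ 54/5 + 375.0ms (6/5)

note 5 onset = 42/5b = 2625.0ms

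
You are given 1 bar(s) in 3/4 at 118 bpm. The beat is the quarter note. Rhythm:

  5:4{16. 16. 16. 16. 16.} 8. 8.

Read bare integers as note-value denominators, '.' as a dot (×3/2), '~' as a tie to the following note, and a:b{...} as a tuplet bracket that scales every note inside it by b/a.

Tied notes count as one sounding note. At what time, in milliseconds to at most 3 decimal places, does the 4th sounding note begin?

1. 0.0ms @ 0 + 152.542ms (3/10)
2. 152.542ms @ 3/10 + 152.542ms (3/10)
3. 305.085ms @ 3/5 + 152.542ms (3/10)
4. 457.627ms @ 9/10 + 152.542ms (3/10)
5. 610.169ms @ 6/5 + 152.542ms (3/10)
6. 762.712ms @ 3/2 + 381.356ms (3/4)
7. 1144.068ms @ 9/4 + 381.356ms (3/4)

note 4 onset = 9/10b = 457.627ms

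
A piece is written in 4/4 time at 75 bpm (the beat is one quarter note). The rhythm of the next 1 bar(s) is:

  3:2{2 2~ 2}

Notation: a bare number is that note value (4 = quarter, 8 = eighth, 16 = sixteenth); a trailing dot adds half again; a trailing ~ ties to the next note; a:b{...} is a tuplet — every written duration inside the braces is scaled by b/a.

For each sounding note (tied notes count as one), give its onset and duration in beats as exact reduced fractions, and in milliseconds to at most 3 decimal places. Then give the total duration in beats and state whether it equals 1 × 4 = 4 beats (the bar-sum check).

1) 0.0ms=0b +1066.667ms=4/3b
2) 1066.667ms=4/3b +2133.333ms=8/3b
Σ=4b of 4 (75bpm 4/4) — PASS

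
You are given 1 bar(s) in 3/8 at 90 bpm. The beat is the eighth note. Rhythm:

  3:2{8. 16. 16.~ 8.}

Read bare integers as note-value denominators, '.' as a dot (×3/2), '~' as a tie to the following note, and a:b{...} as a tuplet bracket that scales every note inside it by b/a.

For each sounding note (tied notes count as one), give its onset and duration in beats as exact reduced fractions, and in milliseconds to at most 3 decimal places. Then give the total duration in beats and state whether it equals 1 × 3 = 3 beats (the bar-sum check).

1) 0.0ms=0b +666.667ms=1b
2) 666.667ms=1b +333.333ms=1/2b
3) 1000.0ms=3/2b +1000.0ms=3/2b
Σ=3b of 3 (90bpm 3/8) — PASS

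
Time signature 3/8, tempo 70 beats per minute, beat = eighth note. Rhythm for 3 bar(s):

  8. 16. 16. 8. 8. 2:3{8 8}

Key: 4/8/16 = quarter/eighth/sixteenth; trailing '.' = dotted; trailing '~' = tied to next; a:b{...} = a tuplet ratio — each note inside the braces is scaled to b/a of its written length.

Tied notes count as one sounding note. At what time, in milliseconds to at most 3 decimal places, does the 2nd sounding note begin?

note 2 onset = 3/2b = 1285.714ms

1. 0.0ms @ 0 + 1285.714ms (3/2)
2. 1285.714ms @ 3/2 + 642.857ms (3/4)
3. 1928.571ms @ 9/4 + 642.857ms (3/4)
4. 2571.429ms @ 3 + 1285.714ms (3/2)
5. 3857.143ms @ 9/2 + 1285.714ms (3/2)
6. 5142.857ms @ 6 + 1285.714ms (3/2)
7. 6428.571ms @ 15/2 + 1285.714ms (3/2)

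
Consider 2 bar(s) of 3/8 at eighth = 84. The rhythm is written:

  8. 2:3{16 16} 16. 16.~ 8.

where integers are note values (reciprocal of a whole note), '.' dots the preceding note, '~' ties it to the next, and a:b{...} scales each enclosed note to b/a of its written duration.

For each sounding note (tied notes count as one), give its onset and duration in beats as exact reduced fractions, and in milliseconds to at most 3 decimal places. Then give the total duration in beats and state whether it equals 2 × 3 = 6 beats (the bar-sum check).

1) 0.0ms=0b +1071.429ms=3/2b
2) 1071.429ms=3/2b +535.714ms=3/4b
3) 1607.143ms=9/4b +535.714ms=3/4b
4) 2142.857ms=3b +535.714ms=3/4b
5) 2678.571ms=15/4b +1607.143ms=9/4b
Σ=6b of 6 (84bpm 3/8) — PASS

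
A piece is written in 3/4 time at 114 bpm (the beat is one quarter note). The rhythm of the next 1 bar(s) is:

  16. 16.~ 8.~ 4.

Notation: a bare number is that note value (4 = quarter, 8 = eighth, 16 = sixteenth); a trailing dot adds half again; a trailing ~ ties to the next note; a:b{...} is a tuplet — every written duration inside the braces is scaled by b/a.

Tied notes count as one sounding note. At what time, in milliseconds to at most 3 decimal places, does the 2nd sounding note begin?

note 2 onset = 3/8b = 197.368ms

1. 0.0ms @ 0 + 197.368ms (3/8)
2. 197.368ms @ 3/8 + 1381.579ms (21/8)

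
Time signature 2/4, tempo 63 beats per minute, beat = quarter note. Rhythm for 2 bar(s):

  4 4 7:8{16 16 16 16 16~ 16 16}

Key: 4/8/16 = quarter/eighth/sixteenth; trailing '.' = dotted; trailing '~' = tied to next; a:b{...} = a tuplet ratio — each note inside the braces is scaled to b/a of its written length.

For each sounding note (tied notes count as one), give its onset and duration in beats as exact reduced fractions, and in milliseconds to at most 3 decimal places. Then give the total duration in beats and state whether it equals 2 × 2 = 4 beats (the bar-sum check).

1) 0.0ms=0b +952.381ms=1b
2) 952.381ms=1b +952.381ms=1b
3) 1904.762ms=2b +272.109ms=2/7b
4) 2176.871ms=16/7b +272.109ms=2/7b
5) 2448.98ms=18/7b +272.109ms=2/7b
6) 2721.088ms=20/7b +272.109ms=2/7b
7) 2993.197ms=22/7b +544.218ms=4/7b
8) 3537.415ms=26/7b +272.109ms=2/7b
Σ=4b of 4 (63bpm 2/4) — PASS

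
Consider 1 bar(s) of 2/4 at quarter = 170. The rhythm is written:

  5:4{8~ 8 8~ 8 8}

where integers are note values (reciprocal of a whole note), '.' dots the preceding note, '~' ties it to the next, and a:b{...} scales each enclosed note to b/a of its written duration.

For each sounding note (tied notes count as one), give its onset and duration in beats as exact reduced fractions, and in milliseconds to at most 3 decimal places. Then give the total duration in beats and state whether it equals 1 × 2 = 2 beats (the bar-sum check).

1) 0.0ms=0b +282.353ms=4/5b
2) 282.353ms=4/5b +282.353ms=4/5b
3) 564.706ms=8/5b +141.176ms=2/5b
Σ=2b of 2 (170bpm 2/4) — PASS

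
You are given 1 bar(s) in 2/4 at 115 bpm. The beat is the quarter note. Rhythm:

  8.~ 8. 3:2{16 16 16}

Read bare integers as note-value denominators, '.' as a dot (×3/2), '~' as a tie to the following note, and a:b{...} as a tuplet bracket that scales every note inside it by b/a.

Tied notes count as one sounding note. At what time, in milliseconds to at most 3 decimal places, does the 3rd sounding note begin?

note 3 onset = 5/3b = 869.565ms

1. 0.0ms @ 0 + 782.609ms (3/2)
2. 782.609ms @ 3/2 + 86.957ms (1/6)
3. 869.565ms @ 5/3 + 86.957ms (1/6)
4. 956.522ms @ 11/6 + 86.957ms (1/6)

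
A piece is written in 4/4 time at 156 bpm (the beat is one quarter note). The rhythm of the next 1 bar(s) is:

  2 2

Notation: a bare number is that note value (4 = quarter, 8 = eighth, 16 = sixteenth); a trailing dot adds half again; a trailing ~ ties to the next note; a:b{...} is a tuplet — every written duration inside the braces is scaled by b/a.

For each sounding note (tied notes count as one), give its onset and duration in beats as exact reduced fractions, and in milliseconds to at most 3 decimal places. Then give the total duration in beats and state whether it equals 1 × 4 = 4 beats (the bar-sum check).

1) 0.0ms=0b +769.231ms=2b
2) 769.231ms=2b +769.231ms=2b
Σ=4b of 4 (156bpm 4/4) — PASS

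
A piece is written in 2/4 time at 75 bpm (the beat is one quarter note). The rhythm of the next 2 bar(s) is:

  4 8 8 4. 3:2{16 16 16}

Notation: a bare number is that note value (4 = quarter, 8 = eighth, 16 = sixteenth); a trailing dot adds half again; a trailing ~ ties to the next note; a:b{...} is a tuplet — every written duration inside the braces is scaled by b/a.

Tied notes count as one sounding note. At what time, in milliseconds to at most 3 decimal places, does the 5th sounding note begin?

note 5 onset = 7/2b = 2800.0ms

1. 0.0ms @ 0 + 800.0ms (1)
2. 800.0ms @ 1 + 400.0ms (1/2)
3. 1200.0ms @ 3/2 + 400.0ms (1/2)
4. 1600.0ms @ 2 + 1200.0ms (3/2)
5. 2800.0ms @ 7/2 + 133.333ms (1/6)
6. 2933.333ms @ 11/3 + 133.333ms (1/6)
7. 3066.667ms @ 23/6 + 133.333ms (1/6)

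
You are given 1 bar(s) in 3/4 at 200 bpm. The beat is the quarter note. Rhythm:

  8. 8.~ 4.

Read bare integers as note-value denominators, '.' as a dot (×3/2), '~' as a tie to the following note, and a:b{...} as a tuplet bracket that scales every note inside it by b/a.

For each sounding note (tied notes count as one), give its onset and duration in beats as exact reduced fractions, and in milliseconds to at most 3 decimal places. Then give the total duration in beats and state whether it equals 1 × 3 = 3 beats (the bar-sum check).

1) 0.0ms=0b +225.0ms=3/4b
2) 225.0ms=3/4b +675.0ms=9/4b
Σ=3b of 3 (200bpm 3/4) — PASS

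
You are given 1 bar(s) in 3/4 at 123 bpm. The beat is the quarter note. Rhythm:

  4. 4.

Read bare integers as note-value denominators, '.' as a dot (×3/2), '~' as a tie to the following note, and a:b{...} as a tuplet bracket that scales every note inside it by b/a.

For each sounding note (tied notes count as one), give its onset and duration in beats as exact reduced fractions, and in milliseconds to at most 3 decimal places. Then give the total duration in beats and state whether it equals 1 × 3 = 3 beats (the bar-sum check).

1) 0.0ms=0b +731.707ms=3/2b
2) 731.707ms=3/2b +731.707ms=3/2b
Σ=3b of 3 (123bpm 3/4) — PASS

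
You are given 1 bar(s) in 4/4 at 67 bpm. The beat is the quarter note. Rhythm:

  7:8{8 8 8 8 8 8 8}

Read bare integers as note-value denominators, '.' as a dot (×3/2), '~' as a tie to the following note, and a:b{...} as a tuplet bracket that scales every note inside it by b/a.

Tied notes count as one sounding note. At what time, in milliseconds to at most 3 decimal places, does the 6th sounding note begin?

note 6 onset = 20/7b = 2558.635ms

1. 0.0ms @ 0 + 511.727ms (4/7)
2. 511.727ms @ 4/7 + 511.727ms (4/7)
3. 1023.454ms @ 8/7 + 511.727ms (4/7)
4. 1535.181ms @ 12/7 + 511.727ms (4/7)
5. 2046.908ms @ 16/7 + 511.727ms (4/7)
6. 2558.635ms @ 20/7 + 511.727ms (4/7)
7. 3070.362ms @ 24/7 + 511.727ms (4/7)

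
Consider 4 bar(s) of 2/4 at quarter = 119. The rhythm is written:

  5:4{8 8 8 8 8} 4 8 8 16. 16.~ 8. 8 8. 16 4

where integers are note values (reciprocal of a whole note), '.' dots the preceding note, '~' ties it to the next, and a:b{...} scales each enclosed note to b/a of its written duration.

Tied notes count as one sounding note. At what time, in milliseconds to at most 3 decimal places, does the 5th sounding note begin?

1. 0.0ms @ 0 + 201.681ms (2/5)
2. 201.681ms @ 2/5 + 201.681ms (2/5)
3. 403.361ms @ 4/5 + 201.681ms (2/5)
4. 605.042ms @ 6/5 + 201.681ms (2/5)
5. 806.723ms @ 8/5 + 201.681ms (2/5)
6. 1008.403ms @ 2 + 504.202ms (1)
7. 1512.605ms @ 3 + 252.101ms (1/2)
8. 1764.706ms @ 7/2 + 252.101ms (1/2)
9. 2016.807ms @ 4 + 189.076ms (3/8)
10. 2205.882ms @ 35/8 + 567.227ms (9/8)
11. 2773.109ms @ 11/2 + 252.101ms (1/2)
12. 3025.21ms @ 6 + 378.151ms (3/4)
13. 3403.361ms @ 27/4 + 126.05ms (1/4)
14. 3529.412ms @ 7 + 504.202ms (1)

note 5 onset = 8/5b = 806.723ms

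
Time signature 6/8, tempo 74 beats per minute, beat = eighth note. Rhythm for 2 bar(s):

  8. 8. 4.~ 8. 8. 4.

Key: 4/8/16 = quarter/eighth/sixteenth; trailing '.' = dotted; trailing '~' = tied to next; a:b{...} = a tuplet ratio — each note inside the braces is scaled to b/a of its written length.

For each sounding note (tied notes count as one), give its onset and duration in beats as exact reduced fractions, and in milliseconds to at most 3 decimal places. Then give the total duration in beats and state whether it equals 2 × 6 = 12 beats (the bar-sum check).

1) 0.0ms=0b +1216.216ms=3/2b
2) 1216.216ms=3/2b +1216.216ms=3/2b
3) 2432.432ms=3b +3648.649ms=9/2b
4) 6081.081ms=15/2b +1216.216ms=3/2b
5) 7297.297ms=9b +2432.432ms=3b
Σ=12b of 12 (74bpm 6/8) — PASS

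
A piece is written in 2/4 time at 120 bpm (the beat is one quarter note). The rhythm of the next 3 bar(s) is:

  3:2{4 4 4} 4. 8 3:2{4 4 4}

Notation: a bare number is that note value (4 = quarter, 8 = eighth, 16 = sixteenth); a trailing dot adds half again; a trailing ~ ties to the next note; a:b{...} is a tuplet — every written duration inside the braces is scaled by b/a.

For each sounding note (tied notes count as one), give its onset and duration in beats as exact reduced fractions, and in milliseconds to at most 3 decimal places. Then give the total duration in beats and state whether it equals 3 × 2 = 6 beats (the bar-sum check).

1) 0.0ms=0b +333.333ms=2/3b
2) 333.333ms=2/3b +333.333ms=2/3b
3) 666.667ms=4/3b +333.333ms=2/3b
4) 1000.0ms=2b +750.0ms=3/2b
5) 1750.0ms=7/2b +250.0ms=1/2b
6) 2000.0ms=4b +333.333ms=2/3b
7) 2333.333ms=14/3b +333.333ms=2/3b
8) 2666.667ms=16/3b +333.333ms=2/3b
Σ=6b of 6 (120bpm 2/4) — PASS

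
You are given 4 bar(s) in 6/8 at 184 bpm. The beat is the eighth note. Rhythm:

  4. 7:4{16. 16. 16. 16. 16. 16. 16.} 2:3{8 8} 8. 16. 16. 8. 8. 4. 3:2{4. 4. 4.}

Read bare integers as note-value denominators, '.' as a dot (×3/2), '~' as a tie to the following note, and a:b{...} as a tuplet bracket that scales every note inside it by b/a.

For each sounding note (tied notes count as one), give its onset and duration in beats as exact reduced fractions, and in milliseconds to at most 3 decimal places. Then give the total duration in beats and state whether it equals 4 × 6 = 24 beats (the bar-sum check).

1) 0.0ms=0b +978.261ms=3b
2) 978.261ms=3b +139.752ms=3/7b
3) 1118.012ms=24/7b +139.752ms=3/7b
4) 1257.764ms=27/7b +139.752ms=3/7b
5) 1397.516ms=30/7b +139.752ms=3/7b
6) 1537.267ms=33/7b +139.752ms=3/7b
7) 1677.019ms=36/7b +139.752ms=3/7b
8) 1816.77ms=39/7b +139.752ms=3/7b
9) 1956.522ms=6b +489.13ms=3/2b
10) 2445.652ms=15/2b +489.13ms=3/2b
11) 2934.783ms=9b +489.13ms=3/2b
12) 3423.913ms=21/2b +244.565ms=3/4b
13) 3668.478ms=45/4b +244.565ms=3/4b
14) 3913.043ms=12b +489.13ms=3/2b
15) 4402.174ms=27/2b +489.13ms=3/2b
16) 4891.304ms=15b +978.261ms=3b
17) 5869.565ms=18b +652.174ms=2b
18) 6521.739ms=20b +652.174ms=2b
19) 7173.913ms=22b +652.174ms=2b
Σ=24b of 24 (184bpm 6/8) — PASS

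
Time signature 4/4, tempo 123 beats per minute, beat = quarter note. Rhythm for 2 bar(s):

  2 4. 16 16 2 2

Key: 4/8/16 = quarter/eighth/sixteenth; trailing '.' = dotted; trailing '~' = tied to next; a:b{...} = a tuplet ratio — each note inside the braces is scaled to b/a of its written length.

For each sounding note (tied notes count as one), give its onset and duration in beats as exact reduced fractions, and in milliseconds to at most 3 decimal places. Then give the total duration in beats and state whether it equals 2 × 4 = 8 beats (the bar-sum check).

1) 0.0ms=0b +975.61ms=2b
2) 975.61ms=2b +731.707ms=3/2b
3) 1707.317ms=7/2b +121.951ms=1/4b
4) 1829.268ms=15/4b +121.951ms=1/4b
5) 1951.22ms=4b +975.61ms=2b
6) 2926.829ms=6b +975.61ms=2b
Σ=8b of 8 (123bpm 4/4) — PASS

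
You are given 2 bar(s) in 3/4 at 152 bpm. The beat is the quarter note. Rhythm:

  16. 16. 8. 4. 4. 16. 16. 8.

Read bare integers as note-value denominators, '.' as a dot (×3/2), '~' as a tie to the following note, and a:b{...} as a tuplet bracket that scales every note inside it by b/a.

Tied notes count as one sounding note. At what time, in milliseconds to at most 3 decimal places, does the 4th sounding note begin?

note 4 onset = 3/2b = 592.105ms

1. 0.0ms @ 0 + 148.026ms (3/8)
2. 148.026ms @ 3/8 + 148.026ms (3/8)
3. 296.053ms @ 3/4 + 296.053ms (3/4)
4. 592.105ms @ 3/2 + 592.105ms (3/2)
5. 1184.211ms @ 3 + 592.105ms (3/2)
6. 1776.316ms @ 9/2 + 148.026ms (3/8)
7. 1924.342ms @ 39/8 + 148.026ms (3/8)
8. 2072.368ms @ 21/4 + 296.053ms (3/4)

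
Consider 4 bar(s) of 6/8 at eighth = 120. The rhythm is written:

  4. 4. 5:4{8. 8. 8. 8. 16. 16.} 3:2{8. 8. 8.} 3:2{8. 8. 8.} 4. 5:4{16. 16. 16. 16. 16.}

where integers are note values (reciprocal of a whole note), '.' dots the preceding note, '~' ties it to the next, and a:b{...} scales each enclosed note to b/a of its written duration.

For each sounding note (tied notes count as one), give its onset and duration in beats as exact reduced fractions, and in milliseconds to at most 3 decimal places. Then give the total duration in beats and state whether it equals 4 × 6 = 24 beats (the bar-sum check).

1) 0.0ms=0b +1500.0ms=3b
2) 1500.0ms=3b +1500.0ms=3b
3) 3000.0ms=6b +600.0ms=6/5b
4) 3600.0ms=36/5b +600.0ms=6/5b
5) 4200.0ms=42/5b +600.0ms=6/5b
6) 4800.0ms=48/5b +600.0ms=6/5b
7) 5400.0ms=54/5b +300.0ms=3/5b
8) 5700.0ms=57/5b +300.0ms=3/5b
9) 6000.0ms=12b +500.0ms=1b
10) 6500.0ms=13b +500.0ms=1b
11) 7000.0ms=14b +500.0ms=1b
12) 7500.0ms=15b +500.0ms=1b
13) 8000.0ms=16b +500.0ms=1b
14) 8500.0ms=17b +500.0ms=1b
15) 9000.0ms=18b +1500.0ms=3b
16) 10500.0ms=21b +300.0ms=3/5b
17) 10800.0ms=108/5b +300.0ms=3/5b
18) 11100.0ms=111/5b +300.0ms=3/5b
19) 11400.0ms=114/5b +300.0ms=3/5b
20) 11700.0ms=117/5b +300.0ms=3/5b
Σ=24b of 24 (120bpm 6/8) — PASS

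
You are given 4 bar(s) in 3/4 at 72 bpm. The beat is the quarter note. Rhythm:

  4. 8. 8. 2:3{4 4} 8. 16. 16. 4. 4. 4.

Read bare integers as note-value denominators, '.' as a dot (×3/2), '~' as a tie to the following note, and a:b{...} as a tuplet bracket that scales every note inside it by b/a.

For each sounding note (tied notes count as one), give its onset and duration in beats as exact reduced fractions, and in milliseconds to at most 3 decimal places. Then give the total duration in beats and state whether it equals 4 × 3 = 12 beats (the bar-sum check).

1) 0.0ms=0b +1250.0ms=3/2b
2) 1250.0ms=3/2b +625.0ms=3/4b
3) 1875.0ms=9/4b +625.0ms=3/4b
4) 2500.0ms=3b +1250.0ms=3/2b
5) 3750.0ms=9/2b +1250.0ms=3/2b
6) 5000.0ms=6b +625.0ms=3/4b
7) 5625.0ms=27/4b +312.5ms=3/8b
8) 5937.5ms=57/8b +312.5ms=3/8b
9) 6250.0ms=15/2b +1250.0ms=3/2b
10) 7500.0ms=9b +1250.0ms=3/2b
11) 8750.0ms=21/2b +1250.0ms=3/2b
Σ=12b of 12 (72bpm 3/4) — PASS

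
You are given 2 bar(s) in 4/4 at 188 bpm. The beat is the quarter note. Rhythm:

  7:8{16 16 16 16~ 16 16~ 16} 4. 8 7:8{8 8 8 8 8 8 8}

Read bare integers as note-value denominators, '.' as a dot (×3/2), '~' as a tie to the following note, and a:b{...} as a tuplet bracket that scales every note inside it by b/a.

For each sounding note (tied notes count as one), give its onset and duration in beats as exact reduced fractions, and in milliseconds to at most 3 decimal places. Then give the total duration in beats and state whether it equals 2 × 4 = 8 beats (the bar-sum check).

1) 0.0ms=0b +91.185ms=2/7b
2) 91.185ms=2/7b +91.185ms=2/7b
3) 182.371ms=4/7b +91.185ms=2/7b
4) 273.556ms=6/7b +182.371ms=4/7b
5) 455.927ms=10/7b +182.371ms=4/7b
6) 638.298ms=2b +478.723ms=3/2b
7) 1117.021ms=7/2b +159.574ms=1/2b
8) 1276.596ms=4b +182.371ms=4/7b
9) 1458.967ms=32/7b +182.371ms=4/7b
10) 1641.337ms=36/7b +182.371ms=4/7b
11) 1823.708ms=40/7b +182.371ms=4/7b
12) 2006.079ms=44/7b +182.371ms=4/7b
13) 2188.45ms=48/7b +182.371ms=4/7b
14) 2370.821ms=52/7b +182.371ms=4/7b
Σ=8b of 8 (188bpm 4/4) — PASS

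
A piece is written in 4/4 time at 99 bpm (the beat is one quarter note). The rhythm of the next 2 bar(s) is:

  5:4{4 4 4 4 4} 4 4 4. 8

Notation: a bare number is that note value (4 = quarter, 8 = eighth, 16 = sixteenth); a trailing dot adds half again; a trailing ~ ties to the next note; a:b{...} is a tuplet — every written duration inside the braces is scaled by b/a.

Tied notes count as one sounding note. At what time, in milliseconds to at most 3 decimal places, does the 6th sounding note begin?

1. 0.0ms @ 0 + 484.848ms (4/5)
2. 484.848ms @ 4/5 + 484.848ms (4/5)
3. 969.697ms @ 8/5 + 484.848ms (4/5)
4. 1454.545ms @ 12/5 + 484.848ms (4/5)
5. 1939.394ms @ 16/5 + 484.848ms (4/5)
6. 2424.242ms @ 4 + 606.061ms (1)
7. 3030.303ms @ 5 + 606.061ms (1)
8. 3636.364ms @ 6 + 909.091ms (3/2)
9. 4545.455ms @ 15/2 + 303.03ms (1/2)

note 6 onset = 4b = 2424.242ms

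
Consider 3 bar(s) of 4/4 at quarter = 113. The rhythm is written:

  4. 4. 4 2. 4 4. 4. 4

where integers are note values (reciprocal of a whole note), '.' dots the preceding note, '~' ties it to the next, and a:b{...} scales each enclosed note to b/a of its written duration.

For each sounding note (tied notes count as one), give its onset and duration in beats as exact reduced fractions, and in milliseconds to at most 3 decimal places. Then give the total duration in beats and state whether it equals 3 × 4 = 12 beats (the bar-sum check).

1) 0.0ms=0b +796.46ms=3/2b
2) 796.46ms=3/2b +796.46ms=3/2b
3) 1592.92ms=3b +530.973ms=1b
4) 2123.894ms=4b +1592.92ms=3b
5) 3716.814ms=7b +530.973ms=1b
6) 4247.788ms=8b +796.46ms=3/2b
7) 5044.248ms=19/2b +796.46ms=3/2b
8) 5840.708ms=11b +530.973ms=1b
Σ=12b of 12 (113bpm 4/4) — PASS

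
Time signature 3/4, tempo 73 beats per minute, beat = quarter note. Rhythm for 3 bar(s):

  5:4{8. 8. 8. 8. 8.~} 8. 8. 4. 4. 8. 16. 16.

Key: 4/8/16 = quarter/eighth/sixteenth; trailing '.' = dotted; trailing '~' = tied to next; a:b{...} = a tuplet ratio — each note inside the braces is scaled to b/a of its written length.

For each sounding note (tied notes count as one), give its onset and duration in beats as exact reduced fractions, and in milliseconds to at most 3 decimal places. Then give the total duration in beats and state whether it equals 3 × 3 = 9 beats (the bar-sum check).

1) 0.0ms=0b +493.151ms=3/5b
2) 493.151ms=3/5b +493.151ms=3/5b
3) 986.301ms=6/5b +493.151ms=3/5b
4) 1479.452ms=9/5b +493.151ms=3/5b
5) 1972.603ms=12/5b +1109.589ms=27/20b
6) 3082.192ms=15/4b +616.438ms=3/4b
7) 3698.63ms=9/2b +1232.877ms=3/2b
8) 4931.507ms=6b +1232.877ms=3/2b
9) 6164.384ms=15/2b +616.438ms=3/4b
10) 6780.822ms=33/4b +308.219ms=3/8b
11) 7089.041ms=69/8b +308.219ms=3/8b
Σ=9b of 9 (73bpm 3/4) — PASS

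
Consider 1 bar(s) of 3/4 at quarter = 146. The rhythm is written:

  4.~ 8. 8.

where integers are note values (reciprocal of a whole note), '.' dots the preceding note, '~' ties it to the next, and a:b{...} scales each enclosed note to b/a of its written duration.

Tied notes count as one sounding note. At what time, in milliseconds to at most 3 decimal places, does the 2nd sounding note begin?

note 2 onset = 9/4b = 924.658ms

1. 0.0ms @ 0 + 924.658ms (9/4)
2. 924.658ms @ 9/4 + 308.219ms (3/4)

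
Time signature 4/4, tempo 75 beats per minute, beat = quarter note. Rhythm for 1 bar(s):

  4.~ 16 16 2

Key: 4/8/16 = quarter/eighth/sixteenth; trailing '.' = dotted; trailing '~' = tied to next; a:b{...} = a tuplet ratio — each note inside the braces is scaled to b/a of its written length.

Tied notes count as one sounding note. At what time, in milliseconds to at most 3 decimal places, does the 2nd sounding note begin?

1. 0.0ms @ 0 + 1400.0ms (7/4)
2. 1400.0ms @ 7/4 + 200.0ms (1/4)
3. 1600.0ms @ 2 + 1600.0ms (2)

note 2 onset = 7/4b = 1400.0ms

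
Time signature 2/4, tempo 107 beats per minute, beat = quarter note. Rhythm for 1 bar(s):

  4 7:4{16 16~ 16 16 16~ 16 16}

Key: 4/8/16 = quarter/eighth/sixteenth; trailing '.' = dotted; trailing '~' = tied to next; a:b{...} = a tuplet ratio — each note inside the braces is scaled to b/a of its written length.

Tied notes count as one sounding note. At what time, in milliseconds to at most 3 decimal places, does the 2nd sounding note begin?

note 2 onset = 1b = 560.748ms

1. 0.0ms @ 0 + 560.748ms (1)
2. 560.748ms @ 1 + 80.107ms (1/7)
3. 640.854ms @ 8/7 + 160.214ms (2/7)
4. 801.068ms @ 10/7 + 80.107ms (1/7)
5. 881.175ms @ 11/7 + 160.214ms (2/7)
6. 1041.389ms @ 13/7 + 80.107ms (1/7)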